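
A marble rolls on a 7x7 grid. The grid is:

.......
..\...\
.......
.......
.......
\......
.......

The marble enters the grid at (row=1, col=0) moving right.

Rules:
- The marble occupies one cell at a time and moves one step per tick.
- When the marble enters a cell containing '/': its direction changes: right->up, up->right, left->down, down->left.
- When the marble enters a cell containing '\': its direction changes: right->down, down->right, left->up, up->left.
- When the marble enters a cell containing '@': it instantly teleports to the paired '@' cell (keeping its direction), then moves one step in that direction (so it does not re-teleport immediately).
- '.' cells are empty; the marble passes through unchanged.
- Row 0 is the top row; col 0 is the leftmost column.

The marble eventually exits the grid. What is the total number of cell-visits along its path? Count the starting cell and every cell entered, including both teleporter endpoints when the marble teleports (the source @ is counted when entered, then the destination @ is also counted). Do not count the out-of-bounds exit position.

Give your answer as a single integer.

Step 1: enter (1,0), '.' pass, move right to (1,1)
Step 2: enter (1,1), '.' pass, move right to (1,2)
Step 3: enter (1,2), '\' deflects right->down, move down to (2,2)
Step 4: enter (2,2), '.' pass, move down to (3,2)
Step 5: enter (3,2), '.' pass, move down to (4,2)
Step 6: enter (4,2), '.' pass, move down to (5,2)
Step 7: enter (5,2), '.' pass, move down to (6,2)
Step 8: enter (6,2), '.' pass, move down to (7,2)
Step 9: at (7,2) — EXIT via bottom edge, pos 2
Path length (cell visits): 8

Answer: 8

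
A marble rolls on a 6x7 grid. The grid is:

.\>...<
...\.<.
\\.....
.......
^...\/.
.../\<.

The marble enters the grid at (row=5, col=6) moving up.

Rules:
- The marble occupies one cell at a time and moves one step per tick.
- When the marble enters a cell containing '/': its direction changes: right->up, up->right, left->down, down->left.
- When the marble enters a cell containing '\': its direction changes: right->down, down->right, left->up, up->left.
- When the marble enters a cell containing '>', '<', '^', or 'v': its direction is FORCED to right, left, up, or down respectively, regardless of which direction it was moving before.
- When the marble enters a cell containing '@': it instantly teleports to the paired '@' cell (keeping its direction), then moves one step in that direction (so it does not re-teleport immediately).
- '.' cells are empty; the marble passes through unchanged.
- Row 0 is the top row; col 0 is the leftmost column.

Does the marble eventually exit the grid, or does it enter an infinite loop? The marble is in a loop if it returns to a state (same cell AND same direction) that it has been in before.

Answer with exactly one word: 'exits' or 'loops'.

Answer: loops

Derivation:
Step 1: enter (5,6), '.' pass, move up to (4,6)
Step 2: enter (4,6), '.' pass, move up to (3,6)
Step 3: enter (3,6), '.' pass, move up to (2,6)
Step 4: enter (2,6), '.' pass, move up to (1,6)
Step 5: enter (1,6), '.' pass, move up to (0,6)
Step 6: enter (0,6), '<' forces up->left, move left to (0,5)
Step 7: enter (0,5), '.' pass, move left to (0,4)
Step 8: enter (0,4), '.' pass, move left to (0,3)
Step 9: enter (0,3), '.' pass, move left to (0,2)
Step 10: enter (0,2), '>' forces left->right, move right to (0,3)
Step 11: enter (0,3), '.' pass, move right to (0,4)
Step 12: enter (0,4), '.' pass, move right to (0,5)
Step 13: enter (0,5), '.' pass, move right to (0,6)
Step 14: enter (0,6), '<' forces right->left, move left to (0,5)
Step 15: at (0,5) dir=left — LOOP DETECTED (seen before)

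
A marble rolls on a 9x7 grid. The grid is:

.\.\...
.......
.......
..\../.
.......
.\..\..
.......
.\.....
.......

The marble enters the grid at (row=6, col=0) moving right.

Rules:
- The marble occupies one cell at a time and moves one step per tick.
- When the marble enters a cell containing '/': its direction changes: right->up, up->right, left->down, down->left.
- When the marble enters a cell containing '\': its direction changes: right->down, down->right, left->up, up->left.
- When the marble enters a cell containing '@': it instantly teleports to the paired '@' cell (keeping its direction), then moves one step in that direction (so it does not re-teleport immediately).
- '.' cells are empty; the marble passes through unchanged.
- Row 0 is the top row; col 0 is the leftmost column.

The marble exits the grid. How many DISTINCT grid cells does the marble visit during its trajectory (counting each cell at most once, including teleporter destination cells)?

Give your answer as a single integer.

Step 1: enter (6,0), '.' pass, move right to (6,1)
Step 2: enter (6,1), '.' pass, move right to (6,2)
Step 3: enter (6,2), '.' pass, move right to (6,3)
Step 4: enter (6,3), '.' pass, move right to (6,4)
Step 5: enter (6,4), '.' pass, move right to (6,5)
Step 6: enter (6,5), '.' pass, move right to (6,6)
Step 7: enter (6,6), '.' pass, move right to (6,7)
Step 8: at (6,7) — EXIT via right edge, pos 6
Distinct cells visited: 7 (path length 7)

Answer: 7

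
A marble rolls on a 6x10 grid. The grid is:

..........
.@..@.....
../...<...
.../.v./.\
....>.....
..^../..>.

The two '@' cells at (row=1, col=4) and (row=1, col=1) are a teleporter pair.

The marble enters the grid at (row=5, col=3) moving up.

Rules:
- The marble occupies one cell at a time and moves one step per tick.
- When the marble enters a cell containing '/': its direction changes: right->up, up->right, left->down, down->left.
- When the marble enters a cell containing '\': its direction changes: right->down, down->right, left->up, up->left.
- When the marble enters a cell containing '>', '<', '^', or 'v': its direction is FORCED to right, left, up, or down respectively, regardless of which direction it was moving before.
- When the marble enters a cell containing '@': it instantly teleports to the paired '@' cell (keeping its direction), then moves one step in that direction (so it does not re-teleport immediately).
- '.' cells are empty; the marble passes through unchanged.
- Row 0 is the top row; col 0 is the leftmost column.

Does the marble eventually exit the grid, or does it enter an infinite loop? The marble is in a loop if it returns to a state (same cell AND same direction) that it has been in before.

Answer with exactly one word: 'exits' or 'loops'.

Step 1: enter (5,3), '.' pass, move up to (4,3)
Step 2: enter (4,3), '.' pass, move up to (3,3)
Step 3: enter (3,3), '/' deflects up->right, move right to (3,4)
Step 4: enter (3,4), '.' pass, move right to (3,5)
Step 5: enter (3,5), 'v' forces right->down, move down to (4,5)
Step 6: enter (4,5), '.' pass, move down to (5,5)
Step 7: enter (5,5), '/' deflects down->left, move left to (5,4)
Step 8: enter (5,4), '.' pass, move left to (5,3)
Step 9: enter (5,3), '.' pass, move left to (5,2)
Step 10: enter (5,2), '^' forces left->up, move up to (4,2)
Step 11: enter (4,2), '.' pass, move up to (3,2)
Step 12: enter (3,2), '.' pass, move up to (2,2)
Step 13: enter (2,2), '/' deflects up->right, move right to (2,3)
Step 14: enter (2,3), '.' pass, move right to (2,4)
Step 15: enter (2,4), '.' pass, move right to (2,5)
Step 16: enter (2,5), '.' pass, move right to (2,6)
Step 17: enter (2,6), '<' forces right->left, move left to (2,5)
Step 18: enter (2,5), '.' pass, move left to (2,4)
Step 19: enter (2,4), '.' pass, move left to (2,3)
Step 20: enter (2,3), '.' pass, move left to (2,2)
Step 21: enter (2,2), '/' deflects left->down, move down to (3,2)
Step 22: enter (3,2), '.' pass, move down to (4,2)
Step 23: enter (4,2), '.' pass, move down to (5,2)
Step 24: enter (5,2), '^' forces down->up, move up to (4,2)
Step 25: at (4,2) dir=up — LOOP DETECTED (seen before)

Answer: loops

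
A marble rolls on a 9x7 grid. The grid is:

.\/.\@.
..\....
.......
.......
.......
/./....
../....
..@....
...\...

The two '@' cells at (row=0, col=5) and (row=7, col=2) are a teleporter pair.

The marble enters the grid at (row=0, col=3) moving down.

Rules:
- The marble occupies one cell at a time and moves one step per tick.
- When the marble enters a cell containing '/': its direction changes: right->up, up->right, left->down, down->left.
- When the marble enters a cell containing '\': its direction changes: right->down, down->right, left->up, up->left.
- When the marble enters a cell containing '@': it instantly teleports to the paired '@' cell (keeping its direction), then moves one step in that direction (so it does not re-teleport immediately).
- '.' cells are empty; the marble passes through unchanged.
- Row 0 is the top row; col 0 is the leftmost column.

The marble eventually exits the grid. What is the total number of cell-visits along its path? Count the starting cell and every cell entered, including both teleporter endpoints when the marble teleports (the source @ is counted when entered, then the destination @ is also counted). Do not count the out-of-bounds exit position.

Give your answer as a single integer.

Step 1: enter (0,3), '.' pass, move down to (1,3)
Step 2: enter (1,3), '.' pass, move down to (2,3)
Step 3: enter (2,3), '.' pass, move down to (3,3)
Step 4: enter (3,3), '.' pass, move down to (4,3)
Step 5: enter (4,3), '.' pass, move down to (5,3)
Step 6: enter (5,3), '.' pass, move down to (6,3)
Step 7: enter (6,3), '.' pass, move down to (7,3)
Step 8: enter (7,3), '.' pass, move down to (8,3)
Step 9: enter (8,3), '\' deflects down->right, move right to (8,4)
Step 10: enter (8,4), '.' pass, move right to (8,5)
Step 11: enter (8,5), '.' pass, move right to (8,6)
Step 12: enter (8,6), '.' pass, move right to (8,7)
Step 13: at (8,7) — EXIT via right edge, pos 8
Path length (cell visits): 12

Answer: 12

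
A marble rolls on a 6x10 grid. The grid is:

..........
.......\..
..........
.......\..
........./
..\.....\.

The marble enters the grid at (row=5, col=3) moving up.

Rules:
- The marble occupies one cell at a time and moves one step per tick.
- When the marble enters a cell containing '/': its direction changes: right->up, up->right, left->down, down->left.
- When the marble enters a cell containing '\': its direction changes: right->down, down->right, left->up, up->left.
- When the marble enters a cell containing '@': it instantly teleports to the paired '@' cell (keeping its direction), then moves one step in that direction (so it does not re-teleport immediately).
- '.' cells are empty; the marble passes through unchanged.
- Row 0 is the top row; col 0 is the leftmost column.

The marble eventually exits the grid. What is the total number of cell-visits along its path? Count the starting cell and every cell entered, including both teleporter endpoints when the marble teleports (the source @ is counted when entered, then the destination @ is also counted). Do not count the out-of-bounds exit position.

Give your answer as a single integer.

Answer: 6

Derivation:
Step 1: enter (5,3), '.' pass, move up to (4,3)
Step 2: enter (4,3), '.' pass, move up to (3,3)
Step 3: enter (3,3), '.' pass, move up to (2,3)
Step 4: enter (2,3), '.' pass, move up to (1,3)
Step 5: enter (1,3), '.' pass, move up to (0,3)
Step 6: enter (0,3), '.' pass, move up to (-1,3)
Step 7: at (-1,3) — EXIT via top edge, pos 3
Path length (cell visits): 6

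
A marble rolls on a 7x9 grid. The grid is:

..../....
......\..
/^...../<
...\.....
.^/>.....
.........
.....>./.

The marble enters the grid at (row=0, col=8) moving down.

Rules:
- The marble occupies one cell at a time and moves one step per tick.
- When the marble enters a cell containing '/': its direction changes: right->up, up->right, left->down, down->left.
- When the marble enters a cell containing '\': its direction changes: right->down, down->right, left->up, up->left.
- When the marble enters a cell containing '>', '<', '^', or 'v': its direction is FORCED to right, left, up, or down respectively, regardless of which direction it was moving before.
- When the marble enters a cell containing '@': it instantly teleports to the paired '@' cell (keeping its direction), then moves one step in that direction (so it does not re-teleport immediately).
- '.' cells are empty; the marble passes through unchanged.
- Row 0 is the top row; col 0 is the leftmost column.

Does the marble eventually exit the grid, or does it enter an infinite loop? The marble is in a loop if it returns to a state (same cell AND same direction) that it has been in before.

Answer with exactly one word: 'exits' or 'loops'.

Step 1: enter (0,8), '.' pass, move down to (1,8)
Step 2: enter (1,8), '.' pass, move down to (2,8)
Step 3: enter (2,8), '<' forces down->left, move left to (2,7)
Step 4: enter (2,7), '/' deflects left->down, move down to (3,7)
Step 5: enter (3,7), '.' pass, move down to (4,7)
Step 6: enter (4,7), '.' pass, move down to (5,7)
Step 7: enter (5,7), '.' pass, move down to (6,7)
Step 8: enter (6,7), '/' deflects down->left, move left to (6,6)
Step 9: enter (6,6), '.' pass, move left to (6,5)
Step 10: enter (6,5), '>' forces left->right, move right to (6,6)
Step 11: enter (6,6), '.' pass, move right to (6,7)
Step 12: enter (6,7), '/' deflects right->up, move up to (5,7)
Step 13: enter (5,7), '.' pass, move up to (4,7)
Step 14: enter (4,7), '.' pass, move up to (3,7)
Step 15: enter (3,7), '.' pass, move up to (2,7)
Step 16: enter (2,7), '/' deflects up->right, move right to (2,8)
Step 17: enter (2,8), '<' forces right->left, move left to (2,7)
Step 18: at (2,7) dir=left — LOOP DETECTED (seen before)

Answer: loops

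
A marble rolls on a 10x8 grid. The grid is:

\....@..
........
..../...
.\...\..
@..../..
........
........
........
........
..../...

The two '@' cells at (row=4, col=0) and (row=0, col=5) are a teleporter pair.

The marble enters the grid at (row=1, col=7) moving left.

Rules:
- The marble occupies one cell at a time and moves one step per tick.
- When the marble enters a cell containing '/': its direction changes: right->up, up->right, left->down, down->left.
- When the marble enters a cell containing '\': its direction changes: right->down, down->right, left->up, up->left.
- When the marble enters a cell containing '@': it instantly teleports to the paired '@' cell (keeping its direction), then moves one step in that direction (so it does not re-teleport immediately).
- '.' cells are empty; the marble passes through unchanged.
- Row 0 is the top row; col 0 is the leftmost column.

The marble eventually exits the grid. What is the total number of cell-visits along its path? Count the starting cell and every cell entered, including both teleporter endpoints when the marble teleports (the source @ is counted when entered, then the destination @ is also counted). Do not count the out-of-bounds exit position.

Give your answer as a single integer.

Answer: 8

Derivation:
Step 1: enter (1,7), '.' pass, move left to (1,6)
Step 2: enter (1,6), '.' pass, move left to (1,5)
Step 3: enter (1,5), '.' pass, move left to (1,4)
Step 4: enter (1,4), '.' pass, move left to (1,3)
Step 5: enter (1,3), '.' pass, move left to (1,2)
Step 6: enter (1,2), '.' pass, move left to (1,1)
Step 7: enter (1,1), '.' pass, move left to (1,0)
Step 8: enter (1,0), '.' pass, move left to (1,-1)
Step 9: at (1,-1) — EXIT via left edge, pos 1
Path length (cell visits): 8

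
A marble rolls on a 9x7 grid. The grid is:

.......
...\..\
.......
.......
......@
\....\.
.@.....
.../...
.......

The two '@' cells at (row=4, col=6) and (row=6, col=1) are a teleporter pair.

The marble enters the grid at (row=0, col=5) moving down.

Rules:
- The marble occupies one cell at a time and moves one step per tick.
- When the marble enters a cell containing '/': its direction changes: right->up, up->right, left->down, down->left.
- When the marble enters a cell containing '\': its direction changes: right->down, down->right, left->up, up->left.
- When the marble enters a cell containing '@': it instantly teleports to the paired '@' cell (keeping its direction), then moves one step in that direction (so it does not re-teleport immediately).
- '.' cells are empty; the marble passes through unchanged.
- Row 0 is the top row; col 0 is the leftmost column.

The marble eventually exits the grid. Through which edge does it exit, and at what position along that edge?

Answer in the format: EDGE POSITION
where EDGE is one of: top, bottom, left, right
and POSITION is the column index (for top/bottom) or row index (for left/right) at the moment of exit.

Answer: right 5

Derivation:
Step 1: enter (0,5), '.' pass, move down to (1,5)
Step 2: enter (1,5), '.' pass, move down to (2,5)
Step 3: enter (2,5), '.' pass, move down to (3,5)
Step 4: enter (3,5), '.' pass, move down to (4,5)
Step 5: enter (4,5), '.' pass, move down to (5,5)
Step 6: enter (5,5), '\' deflects down->right, move right to (5,6)
Step 7: enter (5,6), '.' pass, move right to (5,7)
Step 8: at (5,7) — EXIT via right edge, pos 5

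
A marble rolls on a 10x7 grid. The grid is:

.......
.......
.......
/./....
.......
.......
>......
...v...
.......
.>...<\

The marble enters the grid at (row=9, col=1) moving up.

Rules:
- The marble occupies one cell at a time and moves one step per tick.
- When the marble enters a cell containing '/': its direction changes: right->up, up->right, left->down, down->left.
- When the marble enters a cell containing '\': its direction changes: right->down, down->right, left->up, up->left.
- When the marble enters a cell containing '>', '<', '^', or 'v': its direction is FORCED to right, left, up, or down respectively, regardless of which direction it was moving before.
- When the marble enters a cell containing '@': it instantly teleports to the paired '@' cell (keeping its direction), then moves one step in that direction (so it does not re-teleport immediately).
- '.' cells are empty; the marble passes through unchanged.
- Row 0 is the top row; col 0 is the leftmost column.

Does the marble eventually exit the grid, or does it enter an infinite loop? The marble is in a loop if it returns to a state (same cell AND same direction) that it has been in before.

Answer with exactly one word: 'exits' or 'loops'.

Step 1: enter (9,1), '>' forces up->right, move right to (9,2)
Step 2: enter (9,2), '.' pass, move right to (9,3)
Step 3: enter (9,3), '.' pass, move right to (9,4)
Step 4: enter (9,4), '.' pass, move right to (9,5)
Step 5: enter (9,5), '<' forces right->left, move left to (9,4)
Step 6: enter (9,4), '.' pass, move left to (9,3)
Step 7: enter (9,3), '.' pass, move left to (9,2)
Step 8: enter (9,2), '.' pass, move left to (9,1)
Step 9: enter (9,1), '>' forces left->right, move right to (9,2)
Step 10: at (9,2) dir=right — LOOP DETECTED (seen before)

Answer: loops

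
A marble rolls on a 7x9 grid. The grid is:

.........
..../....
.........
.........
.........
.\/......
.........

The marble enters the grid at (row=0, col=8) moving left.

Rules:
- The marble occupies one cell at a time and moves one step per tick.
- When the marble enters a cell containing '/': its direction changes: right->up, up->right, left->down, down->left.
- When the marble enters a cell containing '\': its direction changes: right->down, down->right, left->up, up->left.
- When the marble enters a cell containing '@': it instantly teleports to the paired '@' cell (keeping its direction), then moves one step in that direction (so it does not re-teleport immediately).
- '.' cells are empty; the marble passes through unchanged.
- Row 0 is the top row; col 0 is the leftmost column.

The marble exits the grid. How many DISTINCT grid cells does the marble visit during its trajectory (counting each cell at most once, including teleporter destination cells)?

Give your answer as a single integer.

Answer: 9

Derivation:
Step 1: enter (0,8), '.' pass, move left to (0,7)
Step 2: enter (0,7), '.' pass, move left to (0,6)
Step 3: enter (0,6), '.' pass, move left to (0,5)
Step 4: enter (0,5), '.' pass, move left to (0,4)
Step 5: enter (0,4), '.' pass, move left to (0,3)
Step 6: enter (0,3), '.' pass, move left to (0,2)
Step 7: enter (0,2), '.' pass, move left to (0,1)
Step 8: enter (0,1), '.' pass, move left to (0,0)
Step 9: enter (0,0), '.' pass, move left to (0,-1)
Step 10: at (0,-1) — EXIT via left edge, pos 0
Distinct cells visited: 9 (path length 9)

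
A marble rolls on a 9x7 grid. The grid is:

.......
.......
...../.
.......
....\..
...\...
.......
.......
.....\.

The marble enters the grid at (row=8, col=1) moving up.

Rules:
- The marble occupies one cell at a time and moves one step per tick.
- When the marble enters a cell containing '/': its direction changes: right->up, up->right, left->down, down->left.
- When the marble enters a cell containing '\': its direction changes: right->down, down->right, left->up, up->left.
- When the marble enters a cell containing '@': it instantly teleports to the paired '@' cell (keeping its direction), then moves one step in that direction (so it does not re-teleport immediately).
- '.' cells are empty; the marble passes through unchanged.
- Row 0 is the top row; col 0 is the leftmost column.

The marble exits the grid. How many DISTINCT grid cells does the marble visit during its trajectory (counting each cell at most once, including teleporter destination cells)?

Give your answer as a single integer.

Answer: 9

Derivation:
Step 1: enter (8,1), '.' pass, move up to (7,1)
Step 2: enter (7,1), '.' pass, move up to (6,1)
Step 3: enter (6,1), '.' pass, move up to (5,1)
Step 4: enter (5,1), '.' pass, move up to (4,1)
Step 5: enter (4,1), '.' pass, move up to (3,1)
Step 6: enter (3,1), '.' pass, move up to (2,1)
Step 7: enter (2,1), '.' pass, move up to (1,1)
Step 8: enter (1,1), '.' pass, move up to (0,1)
Step 9: enter (0,1), '.' pass, move up to (-1,1)
Step 10: at (-1,1) — EXIT via top edge, pos 1
Distinct cells visited: 9 (path length 9)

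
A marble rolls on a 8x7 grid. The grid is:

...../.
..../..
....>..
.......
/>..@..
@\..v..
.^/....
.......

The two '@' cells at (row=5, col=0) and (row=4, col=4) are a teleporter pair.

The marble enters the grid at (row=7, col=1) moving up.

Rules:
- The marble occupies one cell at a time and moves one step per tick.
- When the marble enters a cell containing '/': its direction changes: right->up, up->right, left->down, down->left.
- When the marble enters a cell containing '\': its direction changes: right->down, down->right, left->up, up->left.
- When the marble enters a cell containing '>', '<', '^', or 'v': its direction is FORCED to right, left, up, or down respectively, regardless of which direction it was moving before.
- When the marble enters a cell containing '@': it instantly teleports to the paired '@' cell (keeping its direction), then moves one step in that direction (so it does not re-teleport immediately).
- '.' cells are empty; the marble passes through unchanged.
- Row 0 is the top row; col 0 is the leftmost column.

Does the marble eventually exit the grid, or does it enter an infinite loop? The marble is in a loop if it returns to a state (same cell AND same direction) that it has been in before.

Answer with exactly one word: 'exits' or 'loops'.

Step 1: enter (7,1), '.' pass, move up to (6,1)
Step 2: enter (6,1), '^' forces up->up, move up to (5,1)
Step 3: enter (5,1), '\' deflects up->left, move left to (5,0)
Step 4: enter (5,0), '@' teleport (5,0)->(4,4), also enter (4,4), move left to (4,3)
Step 5: enter (4,3), '.' pass, move left to (4,2)
Step 6: enter (4,2), '.' pass, move left to (4,1)
Step 7: enter (4,1), '>' forces left->right, move right to (4,2)
Step 8: enter (4,2), '.' pass, move right to (4,3)
Step 9: enter (4,3), '.' pass, move right to (4,4)
Step 10: enter (4,4), '@' teleport (4,4)->(5,0), also enter (5,0), move right to (5,1)
Step 11: enter (5,1), '\' deflects right->down, move down to (6,1)
Step 12: enter (6,1), '^' forces down->up, move up to (5,1)
Step 13: at (5,1) dir=up — LOOP DETECTED (seen before)

Answer: loops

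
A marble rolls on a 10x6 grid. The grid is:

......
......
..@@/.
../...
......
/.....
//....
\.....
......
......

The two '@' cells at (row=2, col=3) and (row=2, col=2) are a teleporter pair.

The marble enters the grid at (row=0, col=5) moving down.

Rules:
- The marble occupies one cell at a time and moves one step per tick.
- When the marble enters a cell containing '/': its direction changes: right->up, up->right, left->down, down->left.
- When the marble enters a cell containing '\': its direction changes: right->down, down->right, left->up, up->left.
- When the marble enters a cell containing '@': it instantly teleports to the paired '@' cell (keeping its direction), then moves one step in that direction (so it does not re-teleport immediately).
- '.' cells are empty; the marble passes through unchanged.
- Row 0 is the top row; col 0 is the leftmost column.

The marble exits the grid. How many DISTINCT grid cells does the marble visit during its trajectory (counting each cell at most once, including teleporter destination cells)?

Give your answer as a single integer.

Step 1: enter (0,5), '.' pass, move down to (1,5)
Step 2: enter (1,5), '.' pass, move down to (2,5)
Step 3: enter (2,5), '.' pass, move down to (3,5)
Step 4: enter (3,5), '.' pass, move down to (4,5)
Step 5: enter (4,5), '.' pass, move down to (5,5)
Step 6: enter (5,5), '.' pass, move down to (6,5)
Step 7: enter (6,5), '.' pass, move down to (7,5)
Step 8: enter (7,5), '.' pass, move down to (8,5)
Step 9: enter (8,5), '.' pass, move down to (9,5)
Step 10: enter (9,5), '.' pass, move down to (10,5)
Step 11: at (10,5) — EXIT via bottom edge, pos 5
Distinct cells visited: 10 (path length 10)

Answer: 10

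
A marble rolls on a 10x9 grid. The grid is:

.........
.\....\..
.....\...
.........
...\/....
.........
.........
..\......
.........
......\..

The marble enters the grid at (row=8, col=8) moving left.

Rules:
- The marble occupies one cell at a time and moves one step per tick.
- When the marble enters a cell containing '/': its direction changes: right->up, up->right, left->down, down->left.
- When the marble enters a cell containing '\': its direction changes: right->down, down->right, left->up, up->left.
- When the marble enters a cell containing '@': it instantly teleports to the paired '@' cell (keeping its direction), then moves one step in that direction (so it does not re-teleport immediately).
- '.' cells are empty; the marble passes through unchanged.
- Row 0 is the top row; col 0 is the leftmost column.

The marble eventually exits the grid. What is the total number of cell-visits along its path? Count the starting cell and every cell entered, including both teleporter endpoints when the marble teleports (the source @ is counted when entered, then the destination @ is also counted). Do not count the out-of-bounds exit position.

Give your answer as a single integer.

Step 1: enter (8,8), '.' pass, move left to (8,7)
Step 2: enter (8,7), '.' pass, move left to (8,6)
Step 3: enter (8,6), '.' pass, move left to (8,5)
Step 4: enter (8,5), '.' pass, move left to (8,4)
Step 5: enter (8,4), '.' pass, move left to (8,3)
Step 6: enter (8,3), '.' pass, move left to (8,2)
Step 7: enter (8,2), '.' pass, move left to (8,1)
Step 8: enter (8,1), '.' pass, move left to (8,0)
Step 9: enter (8,0), '.' pass, move left to (8,-1)
Step 10: at (8,-1) — EXIT via left edge, pos 8
Path length (cell visits): 9

Answer: 9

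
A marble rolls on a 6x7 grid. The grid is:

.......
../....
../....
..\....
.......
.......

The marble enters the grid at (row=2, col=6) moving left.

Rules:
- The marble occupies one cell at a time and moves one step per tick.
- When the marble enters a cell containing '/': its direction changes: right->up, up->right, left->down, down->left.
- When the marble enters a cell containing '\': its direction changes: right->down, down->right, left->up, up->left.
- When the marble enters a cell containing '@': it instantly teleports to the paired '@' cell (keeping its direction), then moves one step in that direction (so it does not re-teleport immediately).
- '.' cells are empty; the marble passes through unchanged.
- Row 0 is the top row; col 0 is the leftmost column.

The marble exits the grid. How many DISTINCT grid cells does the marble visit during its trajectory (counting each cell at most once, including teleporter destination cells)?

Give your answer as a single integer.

Answer: 10

Derivation:
Step 1: enter (2,6), '.' pass, move left to (2,5)
Step 2: enter (2,5), '.' pass, move left to (2,4)
Step 3: enter (2,4), '.' pass, move left to (2,3)
Step 4: enter (2,3), '.' pass, move left to (2,2)
Step 5: enter (2,2), '/' deflects left->down, move down to (3,2)
Step 6: enter (3,2), '\' deflects down->right, move right to (3,3)
Step 7: enter (3,3), '.' pass, move right to (3,4)
Step 8: enter (3,4), '.' pass, move right to (3,5)
Step 9: enter (3,5), '.' pass, move right to (3,6)
Step 10: enter (3,6), '.' pass, move right to (3,7)
Step 11: at (3,7) — EXIT via right edge, pos 3
Distinct cells visited: 10 (path length 10)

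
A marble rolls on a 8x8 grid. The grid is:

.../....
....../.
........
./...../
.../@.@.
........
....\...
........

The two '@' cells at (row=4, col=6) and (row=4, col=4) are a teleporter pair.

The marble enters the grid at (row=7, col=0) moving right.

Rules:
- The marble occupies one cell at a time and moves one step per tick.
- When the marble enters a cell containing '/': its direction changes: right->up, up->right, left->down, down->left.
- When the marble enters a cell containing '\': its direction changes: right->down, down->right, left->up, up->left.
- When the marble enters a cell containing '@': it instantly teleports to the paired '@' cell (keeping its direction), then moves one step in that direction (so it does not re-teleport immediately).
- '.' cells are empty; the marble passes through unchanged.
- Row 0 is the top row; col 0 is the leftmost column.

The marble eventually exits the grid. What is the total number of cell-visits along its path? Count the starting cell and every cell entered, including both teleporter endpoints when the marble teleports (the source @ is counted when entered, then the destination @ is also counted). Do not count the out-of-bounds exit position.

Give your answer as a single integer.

Answer: 8

Derivation:
Step 1: enter (7,0), '.' pass, move right to (7,1)
Step 2: enter (7,1), '.' pass, move right to (7,2)
Step 3: enter (7,2), '.' pass, move right to (7,3)
Step 4: enter (7,3), '.' pass, move right to (7,4)
Step 5: enter (7,4), '.' pass, move right to (7,5)
Step 6: enter (7,5), '.' pass, move right to (7,6)
Step 7: enter (7,6), '.' pass, move right to (7,7)
Step 8: enter (7,7), '.' pass, move right to (7,8)
Step 9: at (7,8) — EXIT via right edge, pos 7
Path length (cell visits): 8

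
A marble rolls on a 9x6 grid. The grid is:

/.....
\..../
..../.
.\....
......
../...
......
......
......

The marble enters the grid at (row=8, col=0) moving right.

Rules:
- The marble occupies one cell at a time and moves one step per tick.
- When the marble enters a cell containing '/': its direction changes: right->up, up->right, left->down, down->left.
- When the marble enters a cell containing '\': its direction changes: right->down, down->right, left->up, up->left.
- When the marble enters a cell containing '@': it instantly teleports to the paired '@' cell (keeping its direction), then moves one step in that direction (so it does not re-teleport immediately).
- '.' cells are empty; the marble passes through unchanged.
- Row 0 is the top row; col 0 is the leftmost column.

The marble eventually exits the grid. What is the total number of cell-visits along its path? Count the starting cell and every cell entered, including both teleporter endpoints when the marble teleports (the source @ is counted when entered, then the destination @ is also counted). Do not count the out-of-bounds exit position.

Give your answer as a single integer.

Step 1: enter (8,0), '.' pass, move right to (8,1)
Step 2: enter (8,1), '.' pass, move right to (8,2)
Step 3: enter (8,2), '.' pass, move right to (8,3)
Step 4: enter (8,3), '.' pass, move right to (8,4)
Step 5: enter (8,4), '.' pass, move right to (8,5)
Step 6: enter (8,5), '.' pass, move right to (8,6)
Step 7: at (8,6) — EXIT via right edge, pos 8
Path length (cell visits): 6

Answer: 6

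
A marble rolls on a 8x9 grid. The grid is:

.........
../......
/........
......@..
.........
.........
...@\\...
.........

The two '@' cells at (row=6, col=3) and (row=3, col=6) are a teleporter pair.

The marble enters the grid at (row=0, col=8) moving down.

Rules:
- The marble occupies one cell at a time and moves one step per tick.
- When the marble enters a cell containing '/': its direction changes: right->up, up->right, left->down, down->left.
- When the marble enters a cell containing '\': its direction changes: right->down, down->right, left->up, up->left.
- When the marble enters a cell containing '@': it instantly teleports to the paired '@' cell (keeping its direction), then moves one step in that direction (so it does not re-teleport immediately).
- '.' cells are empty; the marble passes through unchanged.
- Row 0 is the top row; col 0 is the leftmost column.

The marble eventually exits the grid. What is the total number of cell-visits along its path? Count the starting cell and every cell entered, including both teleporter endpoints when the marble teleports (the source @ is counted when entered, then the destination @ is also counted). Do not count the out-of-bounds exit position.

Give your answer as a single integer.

Step 1: enter (0,8), '.' pass, move down to (1,8)
Step 2: enter (1,8), '.' pass, move down to (2,8)
Step 3: enter (2,8), '.' pass, move down to (3,8)
Step 4: enter (3,8), '.' pass, move down to (4,8)
Step 5: enter (4,8), '.' pass, move down to (5,8)
Step 6: enter (5,8), '.' pass, move down to (6,8)
Step 7: enter (6,8), '.' pass, move down to (7,8)
Step 8: enter (7,8), '.' pass, move down to (8,8)
Step 9: at (8,8) — EXIT via bottom edge, pos 8
Path length (cell visits): 8

Answer: 8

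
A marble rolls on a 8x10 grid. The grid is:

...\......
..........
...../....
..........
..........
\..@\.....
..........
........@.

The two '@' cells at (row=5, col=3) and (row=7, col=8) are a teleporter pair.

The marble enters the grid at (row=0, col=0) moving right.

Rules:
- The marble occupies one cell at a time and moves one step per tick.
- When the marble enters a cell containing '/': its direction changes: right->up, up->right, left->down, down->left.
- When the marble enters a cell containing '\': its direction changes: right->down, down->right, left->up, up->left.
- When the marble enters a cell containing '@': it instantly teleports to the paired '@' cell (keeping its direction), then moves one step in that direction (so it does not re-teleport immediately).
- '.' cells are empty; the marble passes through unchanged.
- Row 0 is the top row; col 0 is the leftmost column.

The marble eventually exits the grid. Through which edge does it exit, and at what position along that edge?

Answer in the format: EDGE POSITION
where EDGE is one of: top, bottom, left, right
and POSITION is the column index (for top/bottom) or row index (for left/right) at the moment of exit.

Step 1: enter (0,0), '.' pass, move right to (0,1)
Step 2: enter (0,1), '.' pass, move right to (0,2)
Step 3: enter (0,2), '.' pass, move right to (0,3)
Step 4: enter (0,3), '\' deflects right->down, move down to (1,3)
Step 5: enter (1,3), '.' pass, move down to (2,3)
Step 6: enter (2,3), '.' pass, move down to (3,3)
Step 7: enter (3,3), '.' pass, move down to (4,3)
Step 8: enter (4,3), '.' pass, move down to (5,3)
Step 9: enter (5,3), '@' teleport (5,3)->(7,8), also enter (7,8), move down to (8,8)
Step 10: at (8,8) — EXIT via bottom edge, pos 8

Answer: bottom 8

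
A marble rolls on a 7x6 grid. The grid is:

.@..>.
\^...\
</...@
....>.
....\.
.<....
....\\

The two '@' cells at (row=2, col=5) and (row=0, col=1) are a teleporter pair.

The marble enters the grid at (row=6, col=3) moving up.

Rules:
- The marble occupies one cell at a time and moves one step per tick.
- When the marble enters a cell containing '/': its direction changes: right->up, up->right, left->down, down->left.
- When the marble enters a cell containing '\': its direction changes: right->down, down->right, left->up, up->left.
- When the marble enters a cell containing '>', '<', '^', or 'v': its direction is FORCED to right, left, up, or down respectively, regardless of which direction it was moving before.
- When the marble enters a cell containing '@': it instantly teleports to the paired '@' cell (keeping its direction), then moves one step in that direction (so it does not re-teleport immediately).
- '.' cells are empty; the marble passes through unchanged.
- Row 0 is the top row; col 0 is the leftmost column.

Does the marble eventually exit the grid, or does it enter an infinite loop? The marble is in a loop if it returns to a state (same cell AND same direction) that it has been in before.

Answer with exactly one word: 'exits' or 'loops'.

Answer: exits

Derivation:
Step 1: enter (6,3), '.' pass, move up to (5,3)
Step 2: enter (5,3), '.' pass, move up to (4,3)
Step 3: enter (4,3), '.' pass, move up to (3,3)
Step 4: enter (3,3), '.' pass, move up to (2,3)
Step 5: enter (2,3), '.' pass, move up to (1,3)
Step 6: enter (1,3), '.' pass, move up to (0,3)
Step 7: enter (0,3), '.' pass, move up to (-1,3)
Step 8: at (-1,3) — EXIT via top edge, pos 3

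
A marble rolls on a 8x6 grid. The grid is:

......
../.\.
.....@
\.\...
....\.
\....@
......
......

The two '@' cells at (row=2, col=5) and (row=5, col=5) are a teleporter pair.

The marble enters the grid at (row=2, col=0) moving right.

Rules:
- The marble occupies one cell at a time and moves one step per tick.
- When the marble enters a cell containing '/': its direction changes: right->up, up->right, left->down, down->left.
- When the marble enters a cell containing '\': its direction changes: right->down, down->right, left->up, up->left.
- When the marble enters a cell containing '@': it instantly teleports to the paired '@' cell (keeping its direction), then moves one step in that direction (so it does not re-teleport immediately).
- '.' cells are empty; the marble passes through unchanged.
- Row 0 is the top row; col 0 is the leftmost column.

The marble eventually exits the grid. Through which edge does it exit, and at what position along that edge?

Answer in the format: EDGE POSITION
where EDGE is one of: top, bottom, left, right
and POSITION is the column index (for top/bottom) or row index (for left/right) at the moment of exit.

Answer: right 5

Derivation:
Step 1: enter (2,0), '.' pass, move right to (2,1)
Step 2: enter (2,1), '.' pass, move right to (2,2)
Step 3: enter (2,2), '.' pass, move right to (2,3)
Step 4: enter (2,3), '.' pass, move right to (2,4)
Step 5: enter (2,4), '.' pass, move right to (2,5)
Step 6: enter (2,5), '@' teleport (2,5)->(5,5), also enter (5,5), move right to (5,6)
Step 7: at (5,6) — EXIT via right edge, pos 5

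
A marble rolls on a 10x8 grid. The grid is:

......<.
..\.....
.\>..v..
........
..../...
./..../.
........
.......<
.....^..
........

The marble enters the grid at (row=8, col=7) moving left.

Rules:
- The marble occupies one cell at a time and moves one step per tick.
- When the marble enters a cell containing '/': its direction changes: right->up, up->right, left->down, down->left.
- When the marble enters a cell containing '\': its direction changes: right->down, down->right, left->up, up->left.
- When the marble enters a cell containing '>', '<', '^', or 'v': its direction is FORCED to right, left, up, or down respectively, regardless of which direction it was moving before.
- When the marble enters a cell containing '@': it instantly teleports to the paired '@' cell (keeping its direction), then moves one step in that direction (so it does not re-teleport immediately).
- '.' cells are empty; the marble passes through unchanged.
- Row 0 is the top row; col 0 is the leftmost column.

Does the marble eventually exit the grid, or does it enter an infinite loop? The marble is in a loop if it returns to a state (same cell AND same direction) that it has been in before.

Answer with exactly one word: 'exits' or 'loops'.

Step 1: enter (8,7), '.' pass, move left to (8,6)
Step 2: enter (8,6), '.' pass, move left to (8,5)
Step 3: enter (8,5), '^' forces left->up, move up to (7,5)
Step 4: enter (7,5), '.' pass, move up to (6,5)
Step 5: enter (6,5), '.' pass, move up to (5,5)
Step 6: enter (5,5), '.' pass, move up to (4,5)
Step 7: enter (4,5), '.' pass, move up to (3,5)
Step 8: enter (3,5), '.' pass, move up to (2,5)
Step 9: enter (2,5), 'v' forces up->down, move down to (3,5)
Step 10: enter (3,5), '.' pass, move down to (4,5)
Step 11: enter (4,5), '.' pass, move down to (5,5)
Step 12: enter (5,5), '.' pass, move down to (6,5)
Step 13: enter (6,5), '.' pass, move down to (7,5)
Step 14: enter (7,5), '.' pass, move down to (8,5)
Step 15: enter (8,5), '^' forces down->up, move up to (7,5)
Step 16: at (7,5) dir=up — LOOP DETECTED (seen before)

Answer: loops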